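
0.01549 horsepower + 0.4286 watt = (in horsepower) 0.01606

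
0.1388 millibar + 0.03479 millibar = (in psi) 0.002518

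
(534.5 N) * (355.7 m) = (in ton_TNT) 4.544e-05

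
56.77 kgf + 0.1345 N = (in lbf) 125.2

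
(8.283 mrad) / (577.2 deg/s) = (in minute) 1.37e-05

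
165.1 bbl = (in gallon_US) 6934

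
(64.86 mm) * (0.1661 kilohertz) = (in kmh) 38.78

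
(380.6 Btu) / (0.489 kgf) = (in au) 5.597e-07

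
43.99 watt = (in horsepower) 0.05899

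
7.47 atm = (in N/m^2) 7.569e+05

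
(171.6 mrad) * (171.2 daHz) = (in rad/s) 293.8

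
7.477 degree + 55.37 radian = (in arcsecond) 1.145e+07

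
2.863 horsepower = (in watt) 2135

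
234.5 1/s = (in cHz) 2.345e+04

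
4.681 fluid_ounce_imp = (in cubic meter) 0.000133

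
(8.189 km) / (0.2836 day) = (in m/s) 0.3342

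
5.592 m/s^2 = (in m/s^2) 5.592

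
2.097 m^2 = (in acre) 0.0005182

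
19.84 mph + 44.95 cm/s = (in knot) 18.11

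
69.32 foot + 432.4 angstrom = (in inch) 831.8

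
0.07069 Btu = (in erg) 7.458e+08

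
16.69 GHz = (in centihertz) 1.669e+12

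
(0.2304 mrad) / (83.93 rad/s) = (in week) 4.539e-12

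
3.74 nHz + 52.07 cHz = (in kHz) 0.0005207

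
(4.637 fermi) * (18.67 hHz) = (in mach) 2.543e-14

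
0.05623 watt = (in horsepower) 7.541e-05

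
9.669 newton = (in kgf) 0.986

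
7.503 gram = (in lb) 0.01654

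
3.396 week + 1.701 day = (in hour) 611.4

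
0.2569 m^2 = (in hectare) 2.569e-05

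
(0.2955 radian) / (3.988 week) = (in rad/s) 1.225e-07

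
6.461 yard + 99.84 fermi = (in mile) 0.003671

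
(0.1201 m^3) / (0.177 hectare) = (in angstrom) 6.785e+05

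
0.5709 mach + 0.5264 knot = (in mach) 0.5717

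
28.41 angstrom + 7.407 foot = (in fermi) 2.258e+15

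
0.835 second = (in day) 9.664e-06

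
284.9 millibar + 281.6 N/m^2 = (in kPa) 28.77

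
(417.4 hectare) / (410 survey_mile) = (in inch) 249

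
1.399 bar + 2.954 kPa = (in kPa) 142.9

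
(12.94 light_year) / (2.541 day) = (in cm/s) 5.576e+13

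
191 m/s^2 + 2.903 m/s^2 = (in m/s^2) 193.9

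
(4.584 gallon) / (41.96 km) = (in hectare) 4.135e-11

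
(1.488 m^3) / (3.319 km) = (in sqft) 0.004826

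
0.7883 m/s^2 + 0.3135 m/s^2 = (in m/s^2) 1.102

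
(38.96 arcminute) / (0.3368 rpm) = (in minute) 0.005355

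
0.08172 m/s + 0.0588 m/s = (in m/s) 0.1405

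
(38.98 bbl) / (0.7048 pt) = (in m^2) 2.493e+04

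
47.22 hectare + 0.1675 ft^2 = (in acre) 116.7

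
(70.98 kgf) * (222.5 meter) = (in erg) 1.549e+12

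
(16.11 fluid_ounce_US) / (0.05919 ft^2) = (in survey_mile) 5.384e-05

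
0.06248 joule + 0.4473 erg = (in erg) 6.248e+05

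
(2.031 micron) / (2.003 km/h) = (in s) 3.65e-06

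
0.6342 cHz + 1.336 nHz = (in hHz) 6.342e-05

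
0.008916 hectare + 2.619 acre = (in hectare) 1.069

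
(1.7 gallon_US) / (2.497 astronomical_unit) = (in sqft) 1.854e-13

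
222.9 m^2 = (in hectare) 0.02229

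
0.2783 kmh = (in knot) 0.1503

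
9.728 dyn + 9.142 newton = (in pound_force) 2.055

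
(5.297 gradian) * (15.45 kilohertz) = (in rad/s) 1286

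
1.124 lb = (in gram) 509.8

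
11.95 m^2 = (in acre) 0.002953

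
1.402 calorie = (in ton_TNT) 1.402e-09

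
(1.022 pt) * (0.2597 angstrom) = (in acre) 2.314e-18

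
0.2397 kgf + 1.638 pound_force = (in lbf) 2.166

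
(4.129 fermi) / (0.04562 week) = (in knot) 2.909e-19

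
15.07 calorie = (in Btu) 0.05976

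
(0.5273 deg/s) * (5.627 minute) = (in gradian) 197.8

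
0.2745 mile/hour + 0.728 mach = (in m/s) 248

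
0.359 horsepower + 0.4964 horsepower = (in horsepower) 0.8554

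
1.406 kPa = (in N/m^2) 1406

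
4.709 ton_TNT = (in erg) 1.97e+17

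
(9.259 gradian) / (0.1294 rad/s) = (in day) 1.301e-05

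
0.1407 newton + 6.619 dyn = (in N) 0.1408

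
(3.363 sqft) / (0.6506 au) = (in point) 9.099e-09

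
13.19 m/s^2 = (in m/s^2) 13.19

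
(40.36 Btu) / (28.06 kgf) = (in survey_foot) 507.7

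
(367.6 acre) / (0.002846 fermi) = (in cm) 5.227e+25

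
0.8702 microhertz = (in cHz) 8.702e-05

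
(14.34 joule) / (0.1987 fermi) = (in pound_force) 1.622e+16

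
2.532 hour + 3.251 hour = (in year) 0.0006602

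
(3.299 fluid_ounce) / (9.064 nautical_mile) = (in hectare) 5.812e-13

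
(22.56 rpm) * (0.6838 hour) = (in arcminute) 1.999e+07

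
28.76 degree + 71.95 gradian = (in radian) 1.632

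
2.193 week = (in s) 1.326e+06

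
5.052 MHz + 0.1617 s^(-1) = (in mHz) 5.052e+09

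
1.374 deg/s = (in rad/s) 0.02398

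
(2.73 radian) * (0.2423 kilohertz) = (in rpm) 6317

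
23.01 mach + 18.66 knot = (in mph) 1.755e+04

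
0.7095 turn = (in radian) 4.458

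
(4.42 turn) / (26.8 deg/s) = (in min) 0.9896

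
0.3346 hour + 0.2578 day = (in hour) 6.522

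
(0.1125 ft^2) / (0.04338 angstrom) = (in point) 6.83e+12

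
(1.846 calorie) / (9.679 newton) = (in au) 5.334e-12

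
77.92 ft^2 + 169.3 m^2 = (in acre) 0.04362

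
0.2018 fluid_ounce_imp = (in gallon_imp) 0.001261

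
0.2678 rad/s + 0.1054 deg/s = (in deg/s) 15.45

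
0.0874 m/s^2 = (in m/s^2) 0.0874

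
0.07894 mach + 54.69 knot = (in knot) 106.9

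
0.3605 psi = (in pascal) 2486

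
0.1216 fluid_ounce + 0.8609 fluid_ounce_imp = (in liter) 0.02806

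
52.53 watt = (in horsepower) 0.07044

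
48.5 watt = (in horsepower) 0.06504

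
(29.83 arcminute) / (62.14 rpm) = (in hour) 3.704e-07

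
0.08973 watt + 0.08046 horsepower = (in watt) 60.09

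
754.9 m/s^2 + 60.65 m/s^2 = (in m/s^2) 815.5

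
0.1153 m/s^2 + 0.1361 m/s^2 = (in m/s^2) 0.2514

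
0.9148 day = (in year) 0.002506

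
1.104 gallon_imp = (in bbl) 0.03157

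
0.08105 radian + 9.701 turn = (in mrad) 6.103e+04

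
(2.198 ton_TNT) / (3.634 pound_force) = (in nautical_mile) 3.072e+05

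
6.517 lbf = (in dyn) 2.899e+06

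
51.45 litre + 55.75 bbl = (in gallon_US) 2355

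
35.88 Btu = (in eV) 2.363e+23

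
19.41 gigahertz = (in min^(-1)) 1.165e+12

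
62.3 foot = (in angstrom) 1.899e+11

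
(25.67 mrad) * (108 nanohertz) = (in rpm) 2.647e-08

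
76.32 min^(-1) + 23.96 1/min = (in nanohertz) 1.671e+09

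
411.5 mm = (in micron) 4.115e+05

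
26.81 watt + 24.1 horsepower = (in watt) 1.8e+04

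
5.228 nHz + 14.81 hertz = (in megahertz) 1.481e-05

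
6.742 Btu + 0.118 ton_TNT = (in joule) 4.937e+08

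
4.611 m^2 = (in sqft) 49.63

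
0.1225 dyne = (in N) 1.225e-06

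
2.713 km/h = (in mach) 0.002213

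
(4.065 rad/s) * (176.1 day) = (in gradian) 3.937e+09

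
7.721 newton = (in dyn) 7.721e+05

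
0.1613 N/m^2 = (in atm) 1.592e-06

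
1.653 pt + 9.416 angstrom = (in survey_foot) 0.001913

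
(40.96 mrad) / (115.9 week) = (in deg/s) 3.348e-08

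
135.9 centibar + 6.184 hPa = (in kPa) 136.5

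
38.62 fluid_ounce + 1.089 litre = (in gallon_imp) 0.4908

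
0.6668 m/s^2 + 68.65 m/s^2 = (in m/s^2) 69.32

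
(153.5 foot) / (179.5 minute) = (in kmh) 0.01564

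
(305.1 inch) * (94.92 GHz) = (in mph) 1.645e+12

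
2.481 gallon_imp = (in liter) 11.28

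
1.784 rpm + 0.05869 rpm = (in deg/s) 11.06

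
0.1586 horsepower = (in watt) 118.3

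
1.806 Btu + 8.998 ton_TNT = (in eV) 2.35e+29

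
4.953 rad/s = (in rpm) 47.3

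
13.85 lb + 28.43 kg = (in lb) 76.53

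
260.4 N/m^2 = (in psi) 0.03777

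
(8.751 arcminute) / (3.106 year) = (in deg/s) 1.489e-09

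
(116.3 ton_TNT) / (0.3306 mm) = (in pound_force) 3.309e+14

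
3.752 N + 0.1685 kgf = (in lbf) 1.215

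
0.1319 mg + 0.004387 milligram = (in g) 0.0001363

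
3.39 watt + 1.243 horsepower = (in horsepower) 1.248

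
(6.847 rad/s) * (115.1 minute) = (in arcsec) 9.753e+09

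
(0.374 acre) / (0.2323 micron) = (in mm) 6.515e+12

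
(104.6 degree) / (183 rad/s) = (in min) 0.0001663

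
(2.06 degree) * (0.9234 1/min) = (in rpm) 0.005284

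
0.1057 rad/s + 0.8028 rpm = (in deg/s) 10.87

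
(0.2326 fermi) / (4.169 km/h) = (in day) 2.325e-21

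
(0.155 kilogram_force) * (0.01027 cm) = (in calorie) 3.731e-05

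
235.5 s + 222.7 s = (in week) 0.0007576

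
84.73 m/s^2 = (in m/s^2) 84.73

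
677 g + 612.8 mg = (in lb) 1.494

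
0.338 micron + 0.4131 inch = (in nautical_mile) 5.666e-06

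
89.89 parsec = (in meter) 2.774e+18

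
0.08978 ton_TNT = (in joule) 3.756e+08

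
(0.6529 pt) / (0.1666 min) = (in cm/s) 0.002304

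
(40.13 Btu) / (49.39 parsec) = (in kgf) 2.833e-15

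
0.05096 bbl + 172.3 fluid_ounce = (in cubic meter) 0.0132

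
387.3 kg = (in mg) 3.873e+08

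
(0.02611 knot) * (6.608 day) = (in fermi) 7.669e+18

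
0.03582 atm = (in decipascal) 3.629e+04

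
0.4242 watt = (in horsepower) 0.0005689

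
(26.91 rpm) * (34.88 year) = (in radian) 3.1e+09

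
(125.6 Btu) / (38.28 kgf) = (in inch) 1.39e+04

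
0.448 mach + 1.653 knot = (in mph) 343.1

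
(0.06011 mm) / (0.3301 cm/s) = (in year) 5.774e-10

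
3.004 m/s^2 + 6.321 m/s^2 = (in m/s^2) 9.325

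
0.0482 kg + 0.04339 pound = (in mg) 6.788e+04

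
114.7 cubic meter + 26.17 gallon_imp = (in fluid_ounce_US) 3.882e+06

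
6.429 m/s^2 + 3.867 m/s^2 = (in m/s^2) 10.3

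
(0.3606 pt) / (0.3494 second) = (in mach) 1.069e-06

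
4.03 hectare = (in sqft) 4.338e+05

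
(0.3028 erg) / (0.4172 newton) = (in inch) 2.857e-06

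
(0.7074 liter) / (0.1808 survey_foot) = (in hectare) 1.284e-06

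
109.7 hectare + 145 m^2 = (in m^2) 1.097e+06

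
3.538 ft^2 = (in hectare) 3.287e-05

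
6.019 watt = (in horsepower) 0.008072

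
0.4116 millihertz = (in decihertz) 0.004116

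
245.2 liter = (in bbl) 1.542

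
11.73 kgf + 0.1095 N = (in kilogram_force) 11.74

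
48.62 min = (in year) 9.25e-05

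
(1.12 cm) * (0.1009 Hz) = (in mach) 3.319e-06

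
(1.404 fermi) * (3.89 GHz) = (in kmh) 1.966e-05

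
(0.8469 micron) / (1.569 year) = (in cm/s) 1.712e-12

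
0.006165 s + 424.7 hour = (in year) 0.04848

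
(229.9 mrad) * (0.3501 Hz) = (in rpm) 0.7686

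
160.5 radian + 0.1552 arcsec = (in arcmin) 5.518e+05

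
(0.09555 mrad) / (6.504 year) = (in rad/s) 4.658e-13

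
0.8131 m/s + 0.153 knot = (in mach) 0.002619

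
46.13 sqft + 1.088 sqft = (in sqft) 47.22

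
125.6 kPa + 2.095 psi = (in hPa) 1400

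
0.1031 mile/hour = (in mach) 0.0001354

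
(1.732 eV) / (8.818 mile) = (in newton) 1.955e-23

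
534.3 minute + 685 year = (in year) 685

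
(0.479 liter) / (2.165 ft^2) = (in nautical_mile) 1.286e-06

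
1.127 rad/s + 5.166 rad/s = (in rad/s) 6.293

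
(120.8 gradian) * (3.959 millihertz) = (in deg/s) 0.4304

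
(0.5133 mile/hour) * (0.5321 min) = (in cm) 732.6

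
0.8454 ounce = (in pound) 0.05284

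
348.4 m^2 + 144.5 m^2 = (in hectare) 0.04929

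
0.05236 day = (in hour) 1.257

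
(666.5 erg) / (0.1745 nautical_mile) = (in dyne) 0.02062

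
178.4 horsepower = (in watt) 1.33e+05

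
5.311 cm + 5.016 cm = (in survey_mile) 6.417e-05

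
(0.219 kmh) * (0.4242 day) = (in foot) 7315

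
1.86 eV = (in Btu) 2.825e-22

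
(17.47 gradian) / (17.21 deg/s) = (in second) 0.9136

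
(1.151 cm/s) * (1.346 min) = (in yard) 1.017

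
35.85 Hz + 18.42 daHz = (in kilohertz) 0.2201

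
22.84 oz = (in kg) 0.6475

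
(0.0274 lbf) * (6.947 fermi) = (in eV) 5285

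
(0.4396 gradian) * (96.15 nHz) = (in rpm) 6.34e-09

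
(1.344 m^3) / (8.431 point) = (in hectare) 0.04519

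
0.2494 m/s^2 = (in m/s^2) 0.2494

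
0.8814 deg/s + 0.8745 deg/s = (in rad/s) 0.03065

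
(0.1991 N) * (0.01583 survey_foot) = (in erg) 9607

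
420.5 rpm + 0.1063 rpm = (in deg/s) 2524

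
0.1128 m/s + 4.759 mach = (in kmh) 5834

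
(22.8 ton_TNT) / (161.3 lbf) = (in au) 0.0008888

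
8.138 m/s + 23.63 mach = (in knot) 1.566e+04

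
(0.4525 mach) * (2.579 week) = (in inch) 9.462e+09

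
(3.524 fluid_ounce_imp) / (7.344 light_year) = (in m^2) 1.441e-21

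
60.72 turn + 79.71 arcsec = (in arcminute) 1.312e+06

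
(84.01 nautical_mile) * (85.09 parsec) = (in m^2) 4.085e+23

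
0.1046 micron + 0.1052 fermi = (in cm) 1.046e-05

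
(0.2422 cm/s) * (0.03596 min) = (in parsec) 1.694e-19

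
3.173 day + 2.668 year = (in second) 8.441e+07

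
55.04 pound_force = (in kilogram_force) 24.97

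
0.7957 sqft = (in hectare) 7.392e-06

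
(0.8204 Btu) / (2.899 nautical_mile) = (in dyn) 1.612e+04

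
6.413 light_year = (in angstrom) 6.067e+26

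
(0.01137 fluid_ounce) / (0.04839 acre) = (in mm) 1.717e-06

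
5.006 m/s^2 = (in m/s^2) 5.006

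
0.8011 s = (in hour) 0.0002225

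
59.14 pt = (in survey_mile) 1.296e-05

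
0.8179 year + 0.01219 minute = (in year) 0.8179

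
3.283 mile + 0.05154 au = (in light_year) 8.15e-07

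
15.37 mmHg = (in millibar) 20.49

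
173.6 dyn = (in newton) 0.001736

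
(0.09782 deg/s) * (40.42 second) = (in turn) 0.01098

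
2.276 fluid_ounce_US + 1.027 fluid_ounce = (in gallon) 0.0258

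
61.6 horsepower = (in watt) 4.594e+04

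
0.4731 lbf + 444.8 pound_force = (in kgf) 202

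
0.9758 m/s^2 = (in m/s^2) 0.9758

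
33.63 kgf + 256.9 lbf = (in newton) 1473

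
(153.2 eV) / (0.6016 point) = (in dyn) 1.157e-08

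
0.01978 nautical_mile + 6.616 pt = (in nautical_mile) 0.01978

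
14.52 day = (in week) 2.074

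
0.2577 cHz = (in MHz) 2.577e-09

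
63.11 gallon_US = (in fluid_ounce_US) 8078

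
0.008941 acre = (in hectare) 0.003618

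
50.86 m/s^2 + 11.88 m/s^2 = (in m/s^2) 62.74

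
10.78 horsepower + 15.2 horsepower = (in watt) 1.937e+04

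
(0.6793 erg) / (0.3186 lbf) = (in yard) 5.242e-08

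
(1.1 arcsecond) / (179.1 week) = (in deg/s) 2.821e-12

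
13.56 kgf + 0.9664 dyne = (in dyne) 1.33e+07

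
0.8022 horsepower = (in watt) 598.2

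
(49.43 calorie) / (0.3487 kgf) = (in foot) 198.4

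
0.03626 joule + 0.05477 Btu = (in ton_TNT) 1.382e-08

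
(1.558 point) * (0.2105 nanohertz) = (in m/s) 1.157e-13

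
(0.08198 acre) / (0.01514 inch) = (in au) 5.767e-06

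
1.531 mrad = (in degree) 0.08772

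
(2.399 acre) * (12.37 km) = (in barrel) 7.554e+08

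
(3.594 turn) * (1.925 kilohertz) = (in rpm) 4.151e+05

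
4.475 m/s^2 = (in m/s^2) 4.475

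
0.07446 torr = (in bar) 9.927e-05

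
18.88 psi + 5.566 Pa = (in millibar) 1302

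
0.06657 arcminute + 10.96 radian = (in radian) 10.96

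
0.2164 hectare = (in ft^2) 2.329e+04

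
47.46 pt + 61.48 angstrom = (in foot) 0.05493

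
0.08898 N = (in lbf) 0.02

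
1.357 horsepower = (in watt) 1012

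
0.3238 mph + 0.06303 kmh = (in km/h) 0.5841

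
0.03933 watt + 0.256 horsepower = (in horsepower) 0.2561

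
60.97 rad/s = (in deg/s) 3493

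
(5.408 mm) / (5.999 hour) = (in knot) 4.868e-07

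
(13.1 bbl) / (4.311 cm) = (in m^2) 48.31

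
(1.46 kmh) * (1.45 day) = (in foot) 1.667e+05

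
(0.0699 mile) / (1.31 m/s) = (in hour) 0.02385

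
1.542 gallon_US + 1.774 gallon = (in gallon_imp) 2.761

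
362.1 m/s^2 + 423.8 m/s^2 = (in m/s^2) 785.9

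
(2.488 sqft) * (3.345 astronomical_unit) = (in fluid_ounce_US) 3.911e+15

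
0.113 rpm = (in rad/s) 0.01183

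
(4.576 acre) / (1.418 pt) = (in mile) 2.3e+04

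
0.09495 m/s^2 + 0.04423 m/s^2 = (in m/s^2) 0.1392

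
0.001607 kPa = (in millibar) 0.01607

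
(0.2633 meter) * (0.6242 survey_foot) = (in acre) 1.238e-05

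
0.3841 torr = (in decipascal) 512.1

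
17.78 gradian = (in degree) 16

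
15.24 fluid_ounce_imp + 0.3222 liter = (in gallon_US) 0.1995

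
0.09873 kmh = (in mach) 8.054e-05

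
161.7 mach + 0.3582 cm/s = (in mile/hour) 1.232e+05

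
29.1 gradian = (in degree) 26.19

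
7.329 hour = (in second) 2.638e+04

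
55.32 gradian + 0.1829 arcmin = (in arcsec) 1.792e+05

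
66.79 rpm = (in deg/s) 400.7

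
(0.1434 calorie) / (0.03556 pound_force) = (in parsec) 1.229e-16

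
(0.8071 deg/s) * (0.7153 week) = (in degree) 3.492e+05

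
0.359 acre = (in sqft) 1.564e+04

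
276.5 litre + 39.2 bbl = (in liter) 6509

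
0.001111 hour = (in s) 4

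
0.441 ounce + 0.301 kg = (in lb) 0.6912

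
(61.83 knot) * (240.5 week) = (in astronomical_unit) 0.03093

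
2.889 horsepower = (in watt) 2154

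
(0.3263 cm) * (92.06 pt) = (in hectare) 1.06e-08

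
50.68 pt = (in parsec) 5.794e-19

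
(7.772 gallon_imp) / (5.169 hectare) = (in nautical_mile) 3.691e-10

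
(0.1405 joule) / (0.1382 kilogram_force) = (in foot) 0.3401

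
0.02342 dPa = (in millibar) 2.342e-05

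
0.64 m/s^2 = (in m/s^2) 0.64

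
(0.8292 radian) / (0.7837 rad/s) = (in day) 1.225e-05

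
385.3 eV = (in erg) 6.173e-10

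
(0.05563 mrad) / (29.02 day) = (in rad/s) 2.219e-11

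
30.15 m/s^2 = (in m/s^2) 30.15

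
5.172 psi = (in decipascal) 3.566e+05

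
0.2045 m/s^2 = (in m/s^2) 0.2045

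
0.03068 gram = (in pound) 6.764e-05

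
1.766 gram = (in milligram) 1766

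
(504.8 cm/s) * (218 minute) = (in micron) 6.603e+10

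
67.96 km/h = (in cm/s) 1888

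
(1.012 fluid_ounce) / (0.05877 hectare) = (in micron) 0.05092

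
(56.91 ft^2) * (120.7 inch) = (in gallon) 4282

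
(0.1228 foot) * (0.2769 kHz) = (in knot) 20.15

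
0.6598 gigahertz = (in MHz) 659.8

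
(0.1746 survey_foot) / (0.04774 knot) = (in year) 6.871e-08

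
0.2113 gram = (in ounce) 0.007453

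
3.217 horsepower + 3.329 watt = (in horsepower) 3.221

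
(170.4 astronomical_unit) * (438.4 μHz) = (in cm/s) 1.118e+12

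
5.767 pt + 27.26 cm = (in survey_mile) 0.0001706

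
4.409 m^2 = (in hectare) 0.0004409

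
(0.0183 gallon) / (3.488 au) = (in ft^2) 1.429e-15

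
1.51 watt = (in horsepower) 0.002025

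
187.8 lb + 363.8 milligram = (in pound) 187.8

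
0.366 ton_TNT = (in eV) 9.558e+27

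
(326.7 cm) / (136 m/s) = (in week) 3.972e-08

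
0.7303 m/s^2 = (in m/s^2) 0.7303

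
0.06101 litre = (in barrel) 0.0003837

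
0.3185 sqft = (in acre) 7.312e-06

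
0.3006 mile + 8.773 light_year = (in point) 2.353e+20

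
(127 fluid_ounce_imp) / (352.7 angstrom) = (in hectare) 10.23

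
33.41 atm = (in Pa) 3.385e+06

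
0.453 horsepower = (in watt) 337.8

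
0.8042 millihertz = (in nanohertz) 8.042e+05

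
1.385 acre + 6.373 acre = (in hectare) 3.14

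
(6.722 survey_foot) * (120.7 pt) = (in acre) 2.156e-05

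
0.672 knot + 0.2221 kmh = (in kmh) 1.467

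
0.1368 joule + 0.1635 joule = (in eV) 1.874e+18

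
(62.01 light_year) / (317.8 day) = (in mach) 6.275e+07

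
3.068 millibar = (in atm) 0.003028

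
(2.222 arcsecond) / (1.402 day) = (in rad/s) 8.893e-11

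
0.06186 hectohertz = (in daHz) 0.6186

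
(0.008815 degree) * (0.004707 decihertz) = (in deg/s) 4.149e-06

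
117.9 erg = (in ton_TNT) 2.818e-15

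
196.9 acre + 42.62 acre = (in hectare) 96.93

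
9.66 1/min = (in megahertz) 1.61e-07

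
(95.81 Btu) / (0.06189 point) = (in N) 4.63e+09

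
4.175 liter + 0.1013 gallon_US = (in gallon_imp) 1.003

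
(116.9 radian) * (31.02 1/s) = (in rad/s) 3626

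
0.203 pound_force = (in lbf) 0.203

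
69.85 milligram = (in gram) 0.06985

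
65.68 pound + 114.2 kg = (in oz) 5079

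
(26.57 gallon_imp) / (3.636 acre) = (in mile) 5.101e-09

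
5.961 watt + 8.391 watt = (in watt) 14.35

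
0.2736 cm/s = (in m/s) 0.002736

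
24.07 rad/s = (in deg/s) 1379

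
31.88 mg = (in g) 0.03188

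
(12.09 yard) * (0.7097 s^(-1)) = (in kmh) 28.24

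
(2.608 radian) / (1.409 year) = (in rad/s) 5.869e-08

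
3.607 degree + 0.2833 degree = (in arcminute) 233.4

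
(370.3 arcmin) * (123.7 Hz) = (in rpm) 127.2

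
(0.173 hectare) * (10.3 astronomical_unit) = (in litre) 2.666e+18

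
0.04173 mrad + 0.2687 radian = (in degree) 15.4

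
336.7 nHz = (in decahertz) 3.367e-08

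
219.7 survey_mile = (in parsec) 1.146e-11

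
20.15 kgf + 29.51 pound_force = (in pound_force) 73.93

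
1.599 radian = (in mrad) 1599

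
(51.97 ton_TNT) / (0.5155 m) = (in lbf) 9.483e+10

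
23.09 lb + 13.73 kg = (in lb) 53.36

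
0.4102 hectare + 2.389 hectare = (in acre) 6.917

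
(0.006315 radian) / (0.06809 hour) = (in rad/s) 2.576e-05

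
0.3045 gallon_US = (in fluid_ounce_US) 38.98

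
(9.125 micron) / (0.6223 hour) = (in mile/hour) 9.111e-09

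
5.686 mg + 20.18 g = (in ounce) 0.712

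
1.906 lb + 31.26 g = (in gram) 895.8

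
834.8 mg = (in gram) 0.8348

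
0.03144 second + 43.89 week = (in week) 43.89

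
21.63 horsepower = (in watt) 1.613e+04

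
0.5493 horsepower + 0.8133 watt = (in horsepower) 0.5504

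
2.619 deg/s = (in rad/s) 0.04571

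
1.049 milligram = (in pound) 2.313e-06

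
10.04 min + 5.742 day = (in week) 0.8213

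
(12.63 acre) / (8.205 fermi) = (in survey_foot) 2.044e+19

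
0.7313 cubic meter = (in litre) 731.3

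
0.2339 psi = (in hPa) 16.13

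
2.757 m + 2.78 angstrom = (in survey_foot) 9.045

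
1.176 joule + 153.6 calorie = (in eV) 4.019e+21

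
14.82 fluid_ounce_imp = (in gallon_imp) 0.09262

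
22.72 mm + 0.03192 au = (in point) 1.354e+13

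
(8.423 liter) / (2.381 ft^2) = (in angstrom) 3.808e+08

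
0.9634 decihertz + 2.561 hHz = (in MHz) 0.0002562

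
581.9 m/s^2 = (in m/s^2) 581.9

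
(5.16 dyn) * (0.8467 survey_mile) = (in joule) 0.07031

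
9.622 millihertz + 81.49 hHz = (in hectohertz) 81.49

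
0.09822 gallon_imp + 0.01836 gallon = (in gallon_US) 0.1363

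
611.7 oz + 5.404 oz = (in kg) 17.49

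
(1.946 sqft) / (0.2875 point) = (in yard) 1949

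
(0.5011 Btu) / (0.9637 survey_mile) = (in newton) 0.3409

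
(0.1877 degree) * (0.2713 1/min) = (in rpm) 0.0001415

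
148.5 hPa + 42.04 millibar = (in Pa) 1.905e+04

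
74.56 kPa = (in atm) 0.7358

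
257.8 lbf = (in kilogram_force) 116.9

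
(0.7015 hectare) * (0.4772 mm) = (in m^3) 3.348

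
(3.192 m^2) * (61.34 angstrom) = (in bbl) 1.232e-07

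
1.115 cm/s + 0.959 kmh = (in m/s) 0.2775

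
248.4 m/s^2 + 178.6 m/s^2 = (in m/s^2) 427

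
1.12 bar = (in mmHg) 840.1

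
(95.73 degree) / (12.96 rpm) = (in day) 1.425e-05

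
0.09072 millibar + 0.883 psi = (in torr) 45.73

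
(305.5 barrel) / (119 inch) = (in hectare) 0.001607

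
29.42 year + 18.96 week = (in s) 9.393e+08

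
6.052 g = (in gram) 6.052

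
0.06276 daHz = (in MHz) 6.276e-07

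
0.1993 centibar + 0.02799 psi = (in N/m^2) 392.3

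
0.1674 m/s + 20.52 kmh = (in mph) 13.13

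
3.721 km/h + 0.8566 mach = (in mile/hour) 654.8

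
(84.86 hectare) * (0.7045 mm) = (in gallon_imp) 1.315e+05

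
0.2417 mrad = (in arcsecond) 49.85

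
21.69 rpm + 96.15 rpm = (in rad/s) 12.34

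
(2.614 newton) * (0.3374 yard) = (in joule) 0.8065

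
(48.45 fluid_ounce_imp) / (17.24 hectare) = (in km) 7.985e-12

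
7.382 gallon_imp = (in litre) 33.56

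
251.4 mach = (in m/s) 8.56e+04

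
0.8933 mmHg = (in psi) 0.01727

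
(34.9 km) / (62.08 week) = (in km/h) 0.003346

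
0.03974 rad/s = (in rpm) 0.3795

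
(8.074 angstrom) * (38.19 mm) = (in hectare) 3.083e-15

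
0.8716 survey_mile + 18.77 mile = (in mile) 19.64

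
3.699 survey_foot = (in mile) 0.0007006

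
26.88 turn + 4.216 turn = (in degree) 1.119e+04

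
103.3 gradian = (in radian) 1.623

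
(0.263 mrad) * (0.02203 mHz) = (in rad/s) 5.794e-09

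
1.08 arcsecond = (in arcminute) 0.018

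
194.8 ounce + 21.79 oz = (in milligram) 6.14e+06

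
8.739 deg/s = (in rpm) 1.457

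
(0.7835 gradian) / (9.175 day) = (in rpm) 1.483e-07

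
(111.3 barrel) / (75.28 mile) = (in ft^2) 0.001572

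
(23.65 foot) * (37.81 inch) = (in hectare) 0.0006923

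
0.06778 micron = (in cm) 6.778e-06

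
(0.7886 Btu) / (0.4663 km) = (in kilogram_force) 0.1819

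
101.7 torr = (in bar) 0.1356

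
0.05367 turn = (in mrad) 337.2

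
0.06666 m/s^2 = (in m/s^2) 0.06666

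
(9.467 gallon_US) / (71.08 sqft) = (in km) 5.427e-06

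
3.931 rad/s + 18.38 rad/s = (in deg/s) 1278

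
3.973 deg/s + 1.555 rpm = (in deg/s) 13.3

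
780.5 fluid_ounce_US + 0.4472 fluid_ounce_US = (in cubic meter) 0.0231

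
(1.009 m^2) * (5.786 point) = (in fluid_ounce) 69.64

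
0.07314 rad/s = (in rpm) 0.6984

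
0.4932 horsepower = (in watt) 367.8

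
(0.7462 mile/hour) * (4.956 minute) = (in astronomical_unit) 6.631e-10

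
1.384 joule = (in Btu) 0.001312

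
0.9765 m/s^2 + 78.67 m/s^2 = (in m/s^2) 79.65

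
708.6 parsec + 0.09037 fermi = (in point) 6.198e+22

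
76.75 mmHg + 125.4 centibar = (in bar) 1.356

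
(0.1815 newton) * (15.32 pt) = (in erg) 9809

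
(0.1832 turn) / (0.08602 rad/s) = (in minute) 0.223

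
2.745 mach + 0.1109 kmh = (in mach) 2.745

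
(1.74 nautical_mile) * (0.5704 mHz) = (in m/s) 1.838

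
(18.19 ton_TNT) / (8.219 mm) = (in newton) 9.26e+12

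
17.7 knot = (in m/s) 9.106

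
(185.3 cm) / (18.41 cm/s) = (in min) 0.1678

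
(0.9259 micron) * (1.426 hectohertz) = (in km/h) 0.0004753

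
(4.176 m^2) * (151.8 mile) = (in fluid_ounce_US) 3.45e+10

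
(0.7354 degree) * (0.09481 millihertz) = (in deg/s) 6.972e-05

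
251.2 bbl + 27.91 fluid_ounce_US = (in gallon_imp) 8785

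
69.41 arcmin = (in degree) 1.157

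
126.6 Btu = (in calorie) 3.192e+04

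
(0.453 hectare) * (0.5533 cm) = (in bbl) 157.7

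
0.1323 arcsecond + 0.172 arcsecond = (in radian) 1.475e-06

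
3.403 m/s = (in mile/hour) 7.612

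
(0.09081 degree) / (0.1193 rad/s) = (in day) 1.538e-07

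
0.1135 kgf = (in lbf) 0.2502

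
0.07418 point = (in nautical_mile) 1.413e-08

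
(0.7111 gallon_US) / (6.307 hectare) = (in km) 4.268e-11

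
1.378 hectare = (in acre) 3.405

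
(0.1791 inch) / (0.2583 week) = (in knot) 5.66e-08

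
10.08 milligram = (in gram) 0.01008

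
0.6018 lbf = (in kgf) 0.273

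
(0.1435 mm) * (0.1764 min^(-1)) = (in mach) 1.239e-09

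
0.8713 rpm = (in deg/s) 5.228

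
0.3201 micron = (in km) 3.201e-10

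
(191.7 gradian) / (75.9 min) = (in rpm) 0.006314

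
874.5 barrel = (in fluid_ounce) 4.701e+06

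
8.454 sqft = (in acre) 0.0001941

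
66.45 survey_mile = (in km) 106.9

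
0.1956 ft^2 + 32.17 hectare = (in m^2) 3.217e+05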